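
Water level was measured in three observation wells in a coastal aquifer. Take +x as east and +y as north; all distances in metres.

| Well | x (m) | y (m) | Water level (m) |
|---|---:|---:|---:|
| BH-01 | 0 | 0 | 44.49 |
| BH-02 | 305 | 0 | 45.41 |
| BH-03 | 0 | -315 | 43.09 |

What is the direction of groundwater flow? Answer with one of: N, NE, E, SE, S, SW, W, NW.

∂h/∂x = (45.41 − 44.49) / (305 − 0) = +0.003016
∂h/∂y = (43.09 − 44.49) / (-315 − 0) = +0.004444
Flow = −∇h = (-0.003016 east, -0.004444 north), which points southwest.

SW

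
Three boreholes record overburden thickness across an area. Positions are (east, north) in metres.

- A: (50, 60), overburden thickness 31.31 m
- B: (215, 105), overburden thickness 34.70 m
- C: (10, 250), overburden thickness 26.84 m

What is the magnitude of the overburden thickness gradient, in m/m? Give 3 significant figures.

0.0313 m/m

With d = a·x + b·y + c and A as origin, the differences give:
  165·a + 45·b = +3.39
  (-40)·a + 190·b = -4.47
Eliminate b (×190 and ×45, subtract): 33150·a = 845.250 → a = ∂d/∂x = +0.02550
Back-substitute: b = ∂d/∂y = -0.01816.
|∇f| = √(0.02550² + -0.01816²) = 0.03131 m/m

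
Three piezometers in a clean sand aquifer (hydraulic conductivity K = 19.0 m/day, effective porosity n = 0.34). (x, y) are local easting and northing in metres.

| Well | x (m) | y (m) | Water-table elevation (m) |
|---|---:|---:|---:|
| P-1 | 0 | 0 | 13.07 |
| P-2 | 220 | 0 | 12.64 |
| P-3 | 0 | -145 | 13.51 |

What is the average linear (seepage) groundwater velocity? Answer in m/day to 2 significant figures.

0.20 m/day

∂h/∂x = (12.64 − 13.07) / (220 − 0) = -0.001955
∂h/∂y = (13.51 − 13.07) / (-145 − 0) = -0.003034
|∇h| = √(-0.001955² + -0.003034²) = 0.003609
Seepage velocity v = K·i/n = 19.0 × 0.003609 / 0.34 = 0.2017 m/day.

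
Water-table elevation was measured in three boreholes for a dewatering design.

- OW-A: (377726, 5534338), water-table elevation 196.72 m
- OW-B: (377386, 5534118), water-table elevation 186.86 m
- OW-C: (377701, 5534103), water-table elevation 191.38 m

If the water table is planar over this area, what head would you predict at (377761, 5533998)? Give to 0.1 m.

With h = a·x + b·y + c and OW-A as origin, the differences give:
  (-340)·a + (-220)·b = -9.86
  (-25)·a + (-235)·b = -5.34
Eliminate b (×(-235) and ×(-220), subtract): 74400·a = 1142.300 → a = ∂h/∂x = +0.01535
Back-substitute: b = ∂h/∂y = +0.02109.
h(377761, 5533998) = 196.72 + (+0.01535)·(35) + (+0.02109)·(-340) = 196.72 +0.537 -7.171 = 190.087 m.

190.1 m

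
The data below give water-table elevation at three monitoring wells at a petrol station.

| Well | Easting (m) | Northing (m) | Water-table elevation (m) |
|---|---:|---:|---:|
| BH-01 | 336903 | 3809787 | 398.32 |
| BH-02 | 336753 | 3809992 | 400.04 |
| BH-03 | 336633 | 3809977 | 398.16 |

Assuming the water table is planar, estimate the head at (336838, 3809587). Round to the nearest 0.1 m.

Taking BH-01 as reference: BH-02−BH-01 = (-150, 205, +1.72); BH-03−BH-01 = (-270, 190, -0.16).
Determinant of the coordinate differences = (-150)·190 − (-270)·205 = 26850.
∂h/∂x = [(+1.72)·190 − (-0.16)·205] / 26850 = +0.01339
∂h/∂y = [(-150)·(-0.16) − (-270)·(+1.72)] / 26850 = +0.01819
h(336838, 3809587) = 398.32 + (+0.01339)·(-65) + (+0.01819)·(-200) = 398.32 -0.871 -3.638 = 393.811 m.

393.8 m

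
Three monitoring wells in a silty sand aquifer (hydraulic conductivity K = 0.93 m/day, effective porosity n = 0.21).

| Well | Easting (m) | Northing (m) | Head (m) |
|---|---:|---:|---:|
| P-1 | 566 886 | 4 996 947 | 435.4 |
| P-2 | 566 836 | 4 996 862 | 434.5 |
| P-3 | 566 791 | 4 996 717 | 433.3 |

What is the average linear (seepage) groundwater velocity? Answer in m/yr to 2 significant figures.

16 m/yr

Taking P-1 as reference: P-2−P-1 = (-50, -85, -0.9); P-3−P-1 = (-95, -230, -2.1).
Solve a·Δx + b·Δy = Δh: det = (-50)·(-230) − (-95)·(-85) = 3425.
∂h/∂x = [(-0.9)·(-230) − (-2.1)·(-85)] / 3425 = +0.008321
∂h/∂y = [(-50)·(-2.1) − (-95)·(-0.9)] / 3425 = +0.005693
|∇h| = √(0.008321² + 0.005693²) = 0.01008
Seepage velocity v = K·i/n = 0.93 × 0.01008 / 0.21 = 0.04464 m/day = 16.3 m/yr.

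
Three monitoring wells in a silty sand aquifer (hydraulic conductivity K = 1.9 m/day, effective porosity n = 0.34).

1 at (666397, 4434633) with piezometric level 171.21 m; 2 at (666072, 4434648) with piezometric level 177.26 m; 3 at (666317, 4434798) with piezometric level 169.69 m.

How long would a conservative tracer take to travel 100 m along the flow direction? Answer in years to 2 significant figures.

Taking 1 as reference: 2−1 = (-325, 15, +6.05); 3−1 = (-80, 165, -1.52).
Solve a·Δx + b·Δy = Δh: det = (-325)·165 − (-80)·15 = -52425.
∂h/∂x = [(+6.05)·165 − (-1.52)·15] / -52425 = -0.01948
∂h/∂y = [(-325)·(-1.52) − (-80)·(+6.05)] / -52425 = -0.01866
|∇h| = √(-0.01948² + -0.01866²) = 0.02698
Seepage velocity v = K·i/n = 1.9 × 0.02698 / 0.34 = 0.1508 m/day.
t = 100 / 0.1508 = 663.1 days = 1.82 years.

1.8 years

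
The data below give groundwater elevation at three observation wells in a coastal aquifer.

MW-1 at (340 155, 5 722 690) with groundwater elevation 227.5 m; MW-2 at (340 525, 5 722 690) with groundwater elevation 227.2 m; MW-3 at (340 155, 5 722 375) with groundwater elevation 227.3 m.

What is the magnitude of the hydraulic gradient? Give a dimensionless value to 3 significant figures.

∂h/∂x = (227.2 − 227.5) / (340525 − 340155) = -0.0008108
∂h/∂y = (227.3 − 227.5) / (5722375 − 5722690) = +0.0006349
|∇h| = √(-0.0008108² + 0.0006349²) = 0.00103

0.00103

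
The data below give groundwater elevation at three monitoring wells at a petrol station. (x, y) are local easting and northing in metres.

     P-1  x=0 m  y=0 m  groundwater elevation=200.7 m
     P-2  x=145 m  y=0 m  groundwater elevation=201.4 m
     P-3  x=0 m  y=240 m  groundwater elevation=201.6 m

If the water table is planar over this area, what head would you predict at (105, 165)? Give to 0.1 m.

∂h/∂x = (201.4 − 200.7) / (145 − 0) = +0.004828
∂h/∂y = (201.6 − 200.7) / (240 − 0) = +0.003750
h(105, 165) = 200.7 + (+0.004828)·(105) + (+0.003750)·(165) = 200.7 +0.507 +0.619 = 201.826 m.

201.8 m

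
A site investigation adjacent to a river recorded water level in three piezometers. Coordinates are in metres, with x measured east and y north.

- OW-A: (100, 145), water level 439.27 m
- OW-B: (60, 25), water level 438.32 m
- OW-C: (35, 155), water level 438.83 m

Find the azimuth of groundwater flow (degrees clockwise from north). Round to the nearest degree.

235°

Taking OW-A as reference: OW-B−OW-A = (-40, -120, -0.95); OW-C−OW-A = (-65, 10, -0.44).
Solve a·Δx + b·Δy = Δh: det = (-40)·10 − (-65)·(-120) = -8200.
∂h/∂x = [(-0.95)·10 − (-0.44)·(-120)] / -8200 = +0.007598
∂h/∂y = [(-40)·(-0.44) − (-65)·(-0.95)] / -8200 = +0.005384
Flow direction (−∇h) has components (-0.007598 E, -0.005384 N).
Azimuth = atan2(E, N) = atan2(-0.007598, -0.005384) = 234.7° ≈ 235°.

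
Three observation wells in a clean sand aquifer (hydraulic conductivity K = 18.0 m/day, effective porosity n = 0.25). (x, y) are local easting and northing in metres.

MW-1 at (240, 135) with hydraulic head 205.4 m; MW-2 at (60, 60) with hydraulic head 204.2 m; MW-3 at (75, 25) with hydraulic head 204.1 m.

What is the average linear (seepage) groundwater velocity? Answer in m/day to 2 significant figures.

Taking MW-1 as reference: MW-2−MW-1 = (-180, -75, -1.2); MW-3−MW-1 = (-165, -110, -1.3).
Solve a·Δx + b·Δy = Δh: det = (-180)·(-110) − (-165)·(-75) = 7425.
∂h/∂x = [(-1.2)·(-110) − (-1.3)·(-75)] / 7425 = +0.004646
∂h/∂y = [(-180)·(-1.3) − (-165)·(-1.2)] / 7425 = +0.004848
|∇h| = √(0.004646² + 0.004848²) = 0.006715
Seepage velocity v = K·i/n = 18.0 × 0.006715 / 0.25 = 0.4835 m/day.

0.48 m/day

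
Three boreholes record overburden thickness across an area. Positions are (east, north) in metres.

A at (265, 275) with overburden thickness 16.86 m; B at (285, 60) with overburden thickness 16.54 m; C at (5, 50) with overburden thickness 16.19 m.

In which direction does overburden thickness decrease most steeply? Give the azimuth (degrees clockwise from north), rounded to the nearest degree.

217°

With d = a·x + b·y + c and A as origin, the differences give:
  20·a + (-215)·b = -0.32
  (-260)·a + (-225)·b = -0.67
Eliminate b (×(-225) and ×(-215), subtract): -60400·a = -72.050 → a = ∂d/∂x = +0.001193
Back-substitute: b = ∂d/∂y = +0.001599.
Steepest decrease is along −∇f: components (-0.001193 E, -0.001599 N).
Azimuth = atan2(-0.001193, -0.001599) = 216.7° ≈ 217°.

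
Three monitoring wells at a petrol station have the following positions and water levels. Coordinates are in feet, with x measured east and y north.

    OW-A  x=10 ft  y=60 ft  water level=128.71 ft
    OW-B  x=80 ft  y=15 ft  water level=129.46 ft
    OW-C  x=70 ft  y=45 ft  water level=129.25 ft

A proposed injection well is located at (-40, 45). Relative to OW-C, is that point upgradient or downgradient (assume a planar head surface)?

Differences from OW-A: to OW-B (Δx, Δy, Δh) = (70, -45, +0.75); to OW-C = (60, -15, +0.54).
Solve a·Δx + b·Δy = Δh: det = 70·(-15) − 60·(-45) = 1650.
∂h/∂x = [(+0.75)·(-15) − (+0.54)·(-45)] / 1650 = +0.007909
∂h/∂y = [70·(+0.54) − 60·(+0.75)] / 1650 = -0.004364
Head at (-40, 45) = 128.71 + (+0.007909)·(-50) + (-0.004364)·(-15) = 128.38 ft.
That is lower than the 129.25 ft at OW-C, so the point is downgradient.

downgradient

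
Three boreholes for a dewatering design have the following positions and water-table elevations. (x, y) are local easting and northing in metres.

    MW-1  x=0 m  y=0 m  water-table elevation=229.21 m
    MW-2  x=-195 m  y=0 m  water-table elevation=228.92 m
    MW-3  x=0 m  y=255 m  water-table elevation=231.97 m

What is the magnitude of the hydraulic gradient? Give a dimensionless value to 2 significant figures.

∂h/∂x = (228.92 − 229.21) / (-195 − 0) = +0.001487
∂h/∂y = (231.97 − 229.21) / (255 − 0) = +0.01082
|∇h| = √(0.001487² + 0.01082²) = 0.01092

0.011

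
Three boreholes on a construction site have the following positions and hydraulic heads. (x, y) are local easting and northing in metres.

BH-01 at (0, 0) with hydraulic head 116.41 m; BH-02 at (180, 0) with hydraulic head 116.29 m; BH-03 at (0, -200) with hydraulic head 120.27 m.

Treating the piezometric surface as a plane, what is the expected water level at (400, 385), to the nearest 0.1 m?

∂h/∂x = (116.29 − 116.41) / (180 − 0) = -0.0006667
∂h/∂y = (120.27 − 116.41) / (-200 − 0) = -0.01930
h(400, 385) = 116.41 + (-0.0006667)·(400) + (-0.01930)·(385) = 116.41 -0.267 -7.430 = 108.713 m.

108.7 m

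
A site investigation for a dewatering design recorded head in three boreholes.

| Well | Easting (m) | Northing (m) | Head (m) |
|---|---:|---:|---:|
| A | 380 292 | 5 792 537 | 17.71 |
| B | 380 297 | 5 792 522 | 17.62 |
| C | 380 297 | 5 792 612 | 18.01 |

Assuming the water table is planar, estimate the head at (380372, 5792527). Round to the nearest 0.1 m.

With h = a·x + b·y + c and A as origin, the differences give:
  5·a + (-15)·b = -0.09
  5·a + 75·b = +0.30
Eliminate b (×75 and ×(-15), subtract): 450·a = -2.250 → a = ∂h/∂x = -0.005000
Back-substitute: b = ∂h/∂y = +0.004333.
h(380372, 5792527) = 17.71 + (-0.005000)·(80) + (+0.004333)·(-10) = 17.71 -0.400 -0.043 = 17.267 m.

17.3 m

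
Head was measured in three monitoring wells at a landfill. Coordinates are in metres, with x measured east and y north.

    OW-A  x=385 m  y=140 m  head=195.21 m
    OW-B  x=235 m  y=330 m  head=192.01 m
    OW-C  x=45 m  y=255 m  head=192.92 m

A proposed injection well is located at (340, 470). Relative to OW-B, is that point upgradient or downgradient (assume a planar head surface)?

downgradient

With h = a·x + b·y + c and OW-A as origin, the differences give:
  (-150)·a + 190·b = -3.20
  (-340)·a + 115·b = -2.29
Eliminate b (×115 and ×190, subtract): 47350·a = 67.100 → a = ∂h/∂x = +0.001417
Back-substitute: b = ∂h/∂y = -0.01572.
Head at (340, 470) = 195.21 + (+0.001417)·(-45) + (-0.01572)·(330) = 189.96 m.
That is lower than the 192.01 m at OW-B, so the point is downgradient.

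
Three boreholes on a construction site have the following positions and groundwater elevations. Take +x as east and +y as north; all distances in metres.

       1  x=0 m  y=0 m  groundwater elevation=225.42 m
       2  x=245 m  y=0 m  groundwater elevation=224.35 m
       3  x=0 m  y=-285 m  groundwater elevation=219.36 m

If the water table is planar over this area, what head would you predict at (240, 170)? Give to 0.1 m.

228.0 m

∂h/∂x = (224.35 − 225.42) / (245 − 0) = -0.004367
∂h/∂y = (219.36 − 225.42) / (-285 − 0) = +0.02126
h(240, 170) = 225.42 + (-0.004367)·(240) + (+0.02126)·(170) = 225.42 -1.048 +3.615 = 227.987 m.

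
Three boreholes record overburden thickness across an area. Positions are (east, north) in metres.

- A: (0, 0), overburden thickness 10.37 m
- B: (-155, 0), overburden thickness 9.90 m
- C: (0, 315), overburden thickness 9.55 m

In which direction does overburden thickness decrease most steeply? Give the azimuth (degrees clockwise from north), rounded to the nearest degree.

∂d/∂x = (9.90 − 10.37) / (-155 − 0) = +0.003032
∂d/∂y = (9.55 − 10.37) / (315 − 0) = -0.002603
Steepest decrease is along −∇f: components (-0.003032 E, +0.002603 N).
Azimuth = atan2(-0.003032, +0.002603) = 310.6° ≈ 311°.

311°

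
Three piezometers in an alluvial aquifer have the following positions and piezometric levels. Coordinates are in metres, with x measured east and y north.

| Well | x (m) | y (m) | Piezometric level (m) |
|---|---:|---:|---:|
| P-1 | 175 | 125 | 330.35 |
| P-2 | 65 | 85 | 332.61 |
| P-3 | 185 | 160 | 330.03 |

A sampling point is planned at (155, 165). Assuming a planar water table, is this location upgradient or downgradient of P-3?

upgradient

Three-point gradient (reference P-1): Δ to P-2 = (-110, -40, +2.26), Δ to P-3 = (10, 35, -0.32).
∂h/∂x = -0.01922, ∂h/∂y = -0.003652 (det = -3450).
Head at (155, 165) = 330.35 + (-0.01922)·(-20) + (-0.003652)·(40) = 330.59 m.
That is higher than the 330.03 m at P-3, so the point is upgradient.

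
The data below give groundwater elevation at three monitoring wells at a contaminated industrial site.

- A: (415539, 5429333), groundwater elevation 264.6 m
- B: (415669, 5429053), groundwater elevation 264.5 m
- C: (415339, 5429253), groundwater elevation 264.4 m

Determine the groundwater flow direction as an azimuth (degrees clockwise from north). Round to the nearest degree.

226°

With h = a·x + b·y + c and A as origin, the differences give:
  130·a + (-280)·b = -0.1
  (-200)·a + (-80)·b = -0.2
Eliminate b (×(-80) and ×(-280), subtract): -66400·a = -48.00 → a = ∂h/∂x = +0.0007229
Back-substitute: b = ∂h/∂y = +0.0006928.
Flow direction (−∇h) has components (-0.0007229 E, -0.0006928 N).
Azimuth = atan2(E, N) = atan2(-0.0007229, -0.0006928) = 226.2° ≈ 226°.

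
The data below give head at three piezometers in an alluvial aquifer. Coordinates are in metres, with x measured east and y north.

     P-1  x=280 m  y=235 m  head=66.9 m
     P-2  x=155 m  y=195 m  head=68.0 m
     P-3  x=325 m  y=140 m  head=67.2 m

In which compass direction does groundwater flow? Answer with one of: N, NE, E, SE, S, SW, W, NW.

Taking P-1 as reference: P-2−P-1 = (-125, -40, +1.1); P-3−P-1 = (45, -95, +0.3).
Determinant of the coordinate differences = (-125)·(-95) − 45·(-40) = 13675.
∂h/∂x = [(+1.1)·(-95) − (+0.3)·(-40)] / 13675 = -0.006764
∂h/∂y = [(-125)·(+0.3) − 45·(+1.1)] / 13675 = -0.006362
Flow = −∇h = (+0.006764 east, +0.006362 north), which points northeast.

NE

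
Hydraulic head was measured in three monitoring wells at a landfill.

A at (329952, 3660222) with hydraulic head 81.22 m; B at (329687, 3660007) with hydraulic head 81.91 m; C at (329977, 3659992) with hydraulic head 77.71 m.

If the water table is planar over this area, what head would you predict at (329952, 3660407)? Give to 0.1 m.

83.8 m

With h = a·x + b·y + c and A as origin, the differences give:
  (-265)·a + (-215)·b = +0.69
  25·a + (-230)·b = -3.51
Eliminate b (×(-230) and ×(-215), subtract): 66325·a = -913.350 → a = ∂h/∂x = -0.01377
Back-substitute: b = ∂h/∂y = +0.01376.
h(329952, 3660407) = 81.22 + (-0.01377)·(0) + (+0.01376)·(185) = 81.22 -0.000 +2.546 = 83.766 m.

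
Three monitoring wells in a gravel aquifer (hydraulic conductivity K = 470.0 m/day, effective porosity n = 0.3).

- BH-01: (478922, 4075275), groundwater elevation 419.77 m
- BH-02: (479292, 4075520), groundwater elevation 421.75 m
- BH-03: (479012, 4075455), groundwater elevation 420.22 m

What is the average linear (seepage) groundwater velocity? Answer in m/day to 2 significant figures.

8.7 m/day

Taking BH-01 as reference: BH-02−BH-01 = (370, 245, +1.98); BH-03−BH-01 = (90, 180, +0.45).
Solve a·Δx + b·Δy = Δh: det = 370·180 − 90·245 = 44550.
∂h/∂x = [(+1.98)·180 − (+0.45)·245] / 44550 = +0.005525
∂h/∂y = [370·(+0.45) − 90·(+1.98)] / 44550 = -0.0002626
|∇h| = √(0.005525² + -0.0002626²) = 0.005531
Seepage velocity v = K·i/n = 470.0 × 0.005531 / 0.3 = 8.665 m/day.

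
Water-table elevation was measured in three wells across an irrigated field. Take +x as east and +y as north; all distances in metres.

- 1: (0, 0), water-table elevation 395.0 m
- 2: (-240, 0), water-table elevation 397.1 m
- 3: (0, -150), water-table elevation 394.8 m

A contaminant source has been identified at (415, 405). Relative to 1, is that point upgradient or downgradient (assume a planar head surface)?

∂h/∂x = (397.1 − 395.0) / (-240 − 0) = -0.008750
∂h/∂y = (394.8 − 395.0) / (-150 − 0) = +0.001333
Head at (415, 405) = 395.0 + (-0.008750)·(415) + (+0.001333)·(405) = 391.91 m.
That is lower than the 395.0 m at 1, so the point is downgradient.

downgradient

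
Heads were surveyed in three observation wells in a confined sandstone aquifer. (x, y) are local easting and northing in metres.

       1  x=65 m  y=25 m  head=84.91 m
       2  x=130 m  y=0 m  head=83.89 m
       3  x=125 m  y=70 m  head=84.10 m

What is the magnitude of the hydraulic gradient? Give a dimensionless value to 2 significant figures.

0.015

Differences from 1: to 2 (Δx, Δy, Δh) = (65, -25, -1.02); to 3 = (60, 45, -0.81).
Determinant of the coordinate differences = 65·45 − 60·(-25) = 4425.
∂h/∂x = [(-1.02)·45 − (-0.81)·(-25)] / 4425 = -0.01495
∂h/∂y = [65·(-0.81) − 60·(-1.02)] / 4425 = +0.001932
|∇h| = √(-0.01495² + 0.001932²) = 0.01507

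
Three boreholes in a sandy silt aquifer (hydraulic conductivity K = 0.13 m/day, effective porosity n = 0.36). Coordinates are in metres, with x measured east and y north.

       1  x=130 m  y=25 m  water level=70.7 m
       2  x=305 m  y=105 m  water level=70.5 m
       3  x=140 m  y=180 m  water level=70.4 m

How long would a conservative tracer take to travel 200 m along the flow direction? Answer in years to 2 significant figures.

780 years

With h = a·x + b·y + c and 1 as origin, the differences give:
  175·a + 80·b = -0.2
  10·a + 155·b = -0.3
Eliminate b (×155 and ×80, subtract): 26325·a = -7.00 → a = ∂h/∂x = -0.0002659
Back-substitute: b = ∂h/∂y = -0.001918.
|∇h| = √(-0.0002659² + -0.001918²) = 0.001936
Seepage velocity v = K·i/n = 0.13 × 0.001936 / 0.36 = 0.0006991 m/day.
t = 200 / 0.0006991 = 2.861e+05 days = 783 years.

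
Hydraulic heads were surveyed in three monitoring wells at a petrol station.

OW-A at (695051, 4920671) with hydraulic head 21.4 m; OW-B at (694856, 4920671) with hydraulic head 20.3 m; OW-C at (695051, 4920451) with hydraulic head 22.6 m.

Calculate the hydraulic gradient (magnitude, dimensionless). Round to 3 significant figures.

∂h/∂x = (20.3 − 21.4) / (694856 − 695051) = +0.005641
∂h/∂y = (22.6 − 21.4) / (4920451 − 4920671) = -0.005455
|∇h| = √(0.005641² + -0.005455²) = 0.007847

0.00785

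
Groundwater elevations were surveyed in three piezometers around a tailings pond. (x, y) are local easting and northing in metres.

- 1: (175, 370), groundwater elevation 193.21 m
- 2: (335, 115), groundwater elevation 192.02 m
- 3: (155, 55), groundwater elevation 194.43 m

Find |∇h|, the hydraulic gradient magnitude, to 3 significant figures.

0.0127

Differences from 1: to 2 (Δx, Δy, Δh) = (160, -255, -1.19); to 3 = (-20, -315, +1.22).
Solve a·Δx + b·Δy = Δh: det = 160·(-315) − (-20)·(-255) = -55500.
∂h/∂x = [(-1.19)·(-315) − (+1.22)·(-255)] / -55500 = -0.01236
∂h/∂y = [160·(+1.22) − (-20)·(-1.19)] / -55500 = -0.003088
|∇h| = √(-0.01236² + -0.003088²) = 0.01274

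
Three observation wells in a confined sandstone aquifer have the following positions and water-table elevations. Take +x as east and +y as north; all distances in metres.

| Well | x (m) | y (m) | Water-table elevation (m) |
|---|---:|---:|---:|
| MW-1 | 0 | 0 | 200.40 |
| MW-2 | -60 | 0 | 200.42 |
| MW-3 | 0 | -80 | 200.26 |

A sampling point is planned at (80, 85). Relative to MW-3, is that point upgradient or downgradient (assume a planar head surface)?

∂h/∂x = (200.42 − 200.40) / (-60 − 0) = -0.0003333
∂h/∂y = (200.26 − 200.40) / (-80 − 0) = +0.001750
Head at (80, 85) = 200.40 + (-0.0003333)·(80) + (+0.001750)·(85) = 200.52 m.
That is higher than the 200.26 m at MW-3, so the point is upgradient.

upgradient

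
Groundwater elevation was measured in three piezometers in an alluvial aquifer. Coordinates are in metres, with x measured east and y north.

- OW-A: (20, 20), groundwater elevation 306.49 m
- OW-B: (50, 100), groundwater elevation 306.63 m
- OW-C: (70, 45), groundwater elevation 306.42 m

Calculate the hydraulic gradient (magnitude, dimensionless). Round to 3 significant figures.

Differences from OW-A: to OW-B (Δx, Δy, Δh) = (30, 80, +0.14); to OW-C = (50, 25, -0.07).
Solve a·Δx + b·Δy = Δh: det = 30·25 − 50·80 = -3250.
∂h/∂x = [(+0.14)·25 − (-0.07)·80] / -3250 = -0.002800
∂h/∂y = [30·(-0.07) − 50·(+0.14)] / -3250 = +0.002800
|∇h| = √(-0.002800² + 0.002800²) = 0.00396

0.00396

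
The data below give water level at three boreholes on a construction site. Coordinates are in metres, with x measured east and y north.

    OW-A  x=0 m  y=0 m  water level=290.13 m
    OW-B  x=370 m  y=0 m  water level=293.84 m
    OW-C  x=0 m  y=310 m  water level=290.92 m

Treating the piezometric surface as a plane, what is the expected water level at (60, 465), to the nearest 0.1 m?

291.9 m

∂h/∂x = (293.84 − 290.13) / (370 − 0) = +0.01003
∂h/∂y = (290.92 − 290.13) / (310 − 0) = +0.002548
h(60, 465) = 290.13 + (+0.01003)·(60) + (+0.002548)·(465) = 290.13 +0.602 +1.185 = 291.917 m.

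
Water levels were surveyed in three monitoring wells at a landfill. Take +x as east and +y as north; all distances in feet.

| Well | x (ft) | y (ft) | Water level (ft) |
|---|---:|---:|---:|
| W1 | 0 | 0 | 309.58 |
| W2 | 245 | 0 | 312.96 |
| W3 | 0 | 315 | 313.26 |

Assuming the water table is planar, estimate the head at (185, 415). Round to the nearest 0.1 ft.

317.0 ft

∂h/∂x = (312.96 − 309.58) / (245 − 0) = +0.01380
∂h/∂y = (313.26 − 309.58) / (315 − 0) = +0.01168
h(185, 415) = 309.58 + (+0.01380)·(185) + (+0.01168)·(415) = 309.58 +2.552 +4.848 = 316.980 ft.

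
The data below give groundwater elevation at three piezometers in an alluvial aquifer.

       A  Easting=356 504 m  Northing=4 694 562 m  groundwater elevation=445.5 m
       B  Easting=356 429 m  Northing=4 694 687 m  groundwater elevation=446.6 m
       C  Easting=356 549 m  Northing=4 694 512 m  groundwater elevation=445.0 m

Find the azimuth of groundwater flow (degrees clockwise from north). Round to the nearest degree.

Taking A as reference: B−A = (-75, 125, +1.1); C−A = (45, -50, -0.5).
Determinant of the coordinate differences = (-75)·(-50) − 45·125 = -1875.
∂h/∂x = [(+1.1)·(-50) − (-0.5)·125] / -1875 = -0.004000
∂h/∂y = [(-75)·(-0.5) − 45·(+1.1)] / -1875 = +0.006400
Flow direction (−∇h) has components (+0.004000 E, -0.006400 N).
Azimuth = atan2(E, N) = atan2(+0.004000, -0.006400) = 148.0° ≈ 148°.

148°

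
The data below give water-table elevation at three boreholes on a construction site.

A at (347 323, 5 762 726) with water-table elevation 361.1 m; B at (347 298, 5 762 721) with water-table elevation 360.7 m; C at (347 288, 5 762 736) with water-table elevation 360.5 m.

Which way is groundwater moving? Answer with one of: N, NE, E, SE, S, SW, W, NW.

W

With h = a·x + b·y + c and A as origin, the differences give:
  (-25)·a + (-5)·b = -0.4
  (-35)·a + 10·b = -0.6
Eliminate b (×10 and ×(-5), subtract): -425·a = -7.00 → a = ∂h/∂x = +0.01647
Back-substitute: b = ∂h/∂y = -0.002353.
Flow = −∇h = (-0.01647 east, +0.002353 north), which points west.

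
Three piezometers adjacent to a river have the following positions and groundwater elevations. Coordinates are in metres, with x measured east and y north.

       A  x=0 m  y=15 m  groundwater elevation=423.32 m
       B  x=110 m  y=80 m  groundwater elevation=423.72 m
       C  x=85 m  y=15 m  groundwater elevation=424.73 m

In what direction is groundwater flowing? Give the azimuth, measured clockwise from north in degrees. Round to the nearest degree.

323°

Taking A as reference: B−A = (110, 65, +0.40); C−A = (85, 0, +1.41).
Determinant of the coordinate differences = 110·0 − 85·65 = -5525.
∂h/∂x = [(+0.40)·0 − (+1.41)·65] / -5525 = +0.01659
∂h/∂y = [110·(+1.41) − 85·(+0.40)] / -5525 = -0.02192
Flow direction (−∇h) has components (-0.01659 E, +0.02192 N).
Azimuth = atan2(E, N) = atan2(-0.01659, +0.02192) = 322.9° ≈ 323°.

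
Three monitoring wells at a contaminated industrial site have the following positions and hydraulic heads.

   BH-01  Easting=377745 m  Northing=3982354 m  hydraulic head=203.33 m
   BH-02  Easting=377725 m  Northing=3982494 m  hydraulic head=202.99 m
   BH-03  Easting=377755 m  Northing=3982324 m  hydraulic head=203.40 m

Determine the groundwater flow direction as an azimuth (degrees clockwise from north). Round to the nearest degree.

011°

With h = a·x + b·y + c and BH-01 as origin, the differences give:
  (-20)·a + 140·b = -0.34
  10·a + (-30)·b = +0.07
Eliminate b (×(-30) and ×140, subtract): -800·a = 0.400 → a = ∂h/∂x = -0.0005000
Back-substitute: b = ∂h/∂y = -0.002500.
Flow direction (−∇h) has components (+0.0005000 E, +0.002500 N).
Azimuth = atan2(E, N) = atan2(+0.0005000, +0.002500) = 11.3° ≈ 011°.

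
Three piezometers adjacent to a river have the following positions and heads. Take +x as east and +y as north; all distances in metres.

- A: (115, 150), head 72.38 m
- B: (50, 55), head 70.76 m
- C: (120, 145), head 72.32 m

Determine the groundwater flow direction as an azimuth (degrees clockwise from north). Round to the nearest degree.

191°

Taking A as reference: B−A = (-65, -95, -1.62); C−A = (5, -5, -0.06).
Solve a·Δx + b·Δy = Δh: det = (-65)·(-5) − 5·(-95) = 800.
∂h/∂x = [(-1.62)·(-5) − (-0.06)·(-95)] / 800 = +0.003000
∂h/∂y = [(-65)·(-0.06) − 5·(-1.62)] / 800 = +0.01500
Flow direction (−∇h) has components (-0.003000 E, -0.01500 N).
Azimuth = atan2(E, N) = atan2(-0.003000, -0.01500) = 191.3° ≈ 191°.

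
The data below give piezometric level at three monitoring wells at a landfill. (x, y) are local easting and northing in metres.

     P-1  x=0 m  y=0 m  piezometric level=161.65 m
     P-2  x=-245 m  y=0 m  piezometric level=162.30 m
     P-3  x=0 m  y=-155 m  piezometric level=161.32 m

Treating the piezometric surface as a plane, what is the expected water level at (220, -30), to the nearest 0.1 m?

∂h/∂x = (162.30 − 161.65) / (-245 − 0) = -0.002653
∂h/∂y = (161.32 − 161.65) / (-155 − 0) = +0.002129
h(220, -30) = 161.65 + (-0.002653)·(220) + (+0.002129)·(-30) = 161.65 -0.584 -0.064 = 161.002 m.

161.0 m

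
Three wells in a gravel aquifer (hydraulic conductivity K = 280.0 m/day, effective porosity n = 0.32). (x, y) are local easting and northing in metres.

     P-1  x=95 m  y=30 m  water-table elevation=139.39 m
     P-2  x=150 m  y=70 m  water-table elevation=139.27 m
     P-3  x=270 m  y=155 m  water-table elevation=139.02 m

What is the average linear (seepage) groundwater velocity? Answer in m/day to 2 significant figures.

4.8 m/day

Differences from P-1: to P-2 (Δx, Δy, Δh) = (55, 40, -0.12); to P-3 = (175, 125, -0.37).
Solve a·Δx + b·Δy = Δh: det = 55·125 − 175·40 = -125.
∂h/∂x = [(-0.12)·125 − (-0.37)·40] / -125 = +0.001600
∂h/∂y = [55·(-0.37) − 175·(-0.12)] / -125 = -0.005200
|∇h| = √(0.001600² + -0.005200²) = 0.005441
Seepage velocity v = K·i/n = 280.0 × 0.005441 / 0.32 = 4.761 m/day.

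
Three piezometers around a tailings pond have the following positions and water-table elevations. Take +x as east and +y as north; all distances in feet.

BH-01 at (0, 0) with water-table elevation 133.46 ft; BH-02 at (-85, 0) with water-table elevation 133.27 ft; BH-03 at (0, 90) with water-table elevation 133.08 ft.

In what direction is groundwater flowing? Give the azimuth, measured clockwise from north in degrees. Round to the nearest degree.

332°

∂h/∂x = (133.27 − 133.46) / (-85 − 0) = +0.002235
∂h/∂y = (133.08 − 133.46) / (90 − 0) = -0.004222
Flow direction (−∇h) has components (-0.002235 E, +0.004222 N).
Azimuth = atan2(E, N) = atan2(-0.002235, +0.004222) = 332.1° ≈ 332°.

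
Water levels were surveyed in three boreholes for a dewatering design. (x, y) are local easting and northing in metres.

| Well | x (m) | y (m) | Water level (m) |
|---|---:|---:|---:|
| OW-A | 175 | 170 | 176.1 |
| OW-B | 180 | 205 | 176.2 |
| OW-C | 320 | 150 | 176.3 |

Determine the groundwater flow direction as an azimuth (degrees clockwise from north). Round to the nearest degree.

Taking OW-A as reference: OW-B−OW-A = (5, 35, +0.1); OW-C−OW-A = (145, -20, +0.2).
Solve a·Δx + b·Δy = Δh: det = 5·(-20) − 145·35 = -5175.
∂h/∂x = [(+0.1)·(-20) − (+0.2)·35] / -5175 = +0.001739
∂h/∂y = [5·(+0.2) − 145·(+0.1)] / -5175 = +0.002609
Flow direction (−∇h) has components (-0.001739 E, -0.002609 N).
Azimuth = atan2(E, N) = atan2(-0.001739, -0.002609) = 213.7° ≈ 214°.

214°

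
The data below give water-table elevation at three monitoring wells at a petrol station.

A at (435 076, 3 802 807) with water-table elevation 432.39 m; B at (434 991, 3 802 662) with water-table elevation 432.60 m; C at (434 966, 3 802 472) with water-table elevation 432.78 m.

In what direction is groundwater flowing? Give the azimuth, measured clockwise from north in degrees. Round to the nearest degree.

054°

Taking A as reference: B−A = (-85, -145, +0.21); C−A = (-110, -335, +0.39).
Solve a·Δx + b·Δy = Δh: det = (-85)·(-335) − (-110)·(-145) = 12525.
∂h/∂x = [(+0.21)·(-335) − (+0.39)·(-145)] / 12525 = -0.001102
∂h/∂y = [(-85)·(+0.39) − (-110)·(+0.21)] / 12525 = -0.0008024
Flow direction (−∇h) has components (+0.001102 E, +0.0008024 N).
Azimuth = atan2(E, N) = atan2(+0.001102, +0.0008024) = 53.9° ≈ 054°.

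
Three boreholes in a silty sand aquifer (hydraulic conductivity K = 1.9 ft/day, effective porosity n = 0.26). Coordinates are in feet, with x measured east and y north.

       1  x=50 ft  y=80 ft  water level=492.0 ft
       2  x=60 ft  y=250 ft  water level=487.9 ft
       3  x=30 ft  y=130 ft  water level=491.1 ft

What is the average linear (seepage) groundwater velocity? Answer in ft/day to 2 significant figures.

0.20 ft/day

Taking 1 as reference: 2−1 = (10, 170, -4.1); 3−1 = (-20, 50, -0.9).
Solve a·Δx + b·Δy = Δh: det = 10·50 − (-20)·170 = 3900.
∂h/∂x = [(-4.1)·50 − (-0.9)·170] / 3900 = -0.01333
∂h/∂y = [10·(-0.9) − (-20)·(-4.1)] / 3900 = -0.02333
|∇h| = √(-0.01333² + -0.02333²) = 0.02687
Seepage velocity v = K·i/n = 1.9 × 0.02687 / 0.26 = 0.1964 ft/day.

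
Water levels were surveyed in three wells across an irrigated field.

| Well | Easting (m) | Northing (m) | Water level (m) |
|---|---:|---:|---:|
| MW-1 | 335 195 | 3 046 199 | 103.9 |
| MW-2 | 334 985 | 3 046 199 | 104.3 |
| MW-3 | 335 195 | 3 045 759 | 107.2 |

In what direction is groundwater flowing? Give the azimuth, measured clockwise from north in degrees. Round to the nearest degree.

014°

∂h/∂x = (104.3 − 103.9) / (334985 − 335195) = -0.001905
∂h/∂y = (107.2 − 103.9) / (3045759 − 3046199) = -0.007500
Flow direction (−∇h) has components (+0.001905 E, +0.007500 N).
Azimuth = atan2(E, N) = atan2(+0.001905, +0.007500) = 14.3° ≈ 014°.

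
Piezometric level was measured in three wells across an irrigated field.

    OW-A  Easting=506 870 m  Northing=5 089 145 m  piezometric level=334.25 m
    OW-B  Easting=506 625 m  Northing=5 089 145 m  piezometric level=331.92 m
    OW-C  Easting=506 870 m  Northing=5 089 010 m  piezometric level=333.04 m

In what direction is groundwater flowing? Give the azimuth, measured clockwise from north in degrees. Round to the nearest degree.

∂h/∂x = (331.92 − 334.25) / (506625 − 506870) = +0.009510
∂h/∂y = (333.04 − 334.25) / (5089010 − 5089145) = +0.008963
Flow direction (−∇h) has components (-0.009510 E, -0.008963 N).
Azimuth = atan2(E, N) = atan2(-0.009510, -0.008963) = 226.7° ≈ 227°.

227°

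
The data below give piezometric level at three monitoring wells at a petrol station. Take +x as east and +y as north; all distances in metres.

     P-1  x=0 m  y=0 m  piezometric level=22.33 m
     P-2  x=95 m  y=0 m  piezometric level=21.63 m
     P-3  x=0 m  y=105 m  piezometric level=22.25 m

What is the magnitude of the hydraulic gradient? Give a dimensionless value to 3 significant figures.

0.00741

∂h/∂x = (21.63 − 22.33) / (95 − 0) = -0.007368
∂h/∂y = (22.25 − 22.33) / (105 − 0) = -0.0007619
|∇h| = √(-0.007368² + -0.0007619²) = 0.007407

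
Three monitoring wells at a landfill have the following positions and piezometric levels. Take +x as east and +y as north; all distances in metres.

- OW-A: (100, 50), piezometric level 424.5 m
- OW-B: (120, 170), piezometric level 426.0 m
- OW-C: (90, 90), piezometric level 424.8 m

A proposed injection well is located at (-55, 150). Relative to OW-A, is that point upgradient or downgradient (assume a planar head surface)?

With h = a·x + b·y + c and OW-A as origin, the differences give:
  20·a + 120·b = +1.5
  (-10)·a + 40·b = +0.3
Eliminate b (×40 and ×120, subtract): 2000·a = 24.00 → a = ∂h/∂x = +0.01200
Back-substitute: b = ∂h/∂y = +0.01050.
Head at (-55, 150) = 424.5 + (+0.01200)·(-155) + (+0.01050)·(100) = 423.69 m.
That is lower than the 424.5 m at OW-A, so the point is downgradient.

downgradient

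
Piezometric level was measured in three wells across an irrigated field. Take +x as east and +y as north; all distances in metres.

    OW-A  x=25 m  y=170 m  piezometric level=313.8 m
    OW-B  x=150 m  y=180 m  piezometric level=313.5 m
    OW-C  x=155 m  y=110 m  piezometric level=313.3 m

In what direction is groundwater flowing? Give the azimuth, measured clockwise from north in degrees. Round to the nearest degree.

136°

With h = a·x + b·y + c and OW-A as origin, the differences give:
  125·a + 10·b = -0.3
  130·a + (-60)·b = -0.5
Eliminate b (×(-60) and ×10, subtract): -8800·a = 23.00 → a = ∂h/∂x = -0.002614
Back-substitute: b = ∂h/∂y = +0.002670.
Flow direction (−∇h) has components (+0.002614 E, -0.002670 N).
Azimuth = atan2(E, N) = atan2(+0.002614, -0.002670) = 135.6° ≈ 136°.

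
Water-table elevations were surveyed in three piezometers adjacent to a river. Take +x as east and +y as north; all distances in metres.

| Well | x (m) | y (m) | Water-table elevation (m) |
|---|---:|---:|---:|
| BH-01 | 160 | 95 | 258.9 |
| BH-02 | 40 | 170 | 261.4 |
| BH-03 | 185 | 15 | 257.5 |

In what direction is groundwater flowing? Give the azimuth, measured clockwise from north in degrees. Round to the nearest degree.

With h = a·x + b·y + c and BH-01 as origin, the differences give:
  (-120)·a + 75·b = +2.5
  25·a + (-80)·b = -1.4
Eliminate b (×(-80) and ×75, subtract): 7725·a = -95.00 → a = ∂h/∂x = -0.01230
Back-substitute: b = ∂h/∂y = +0.01366.
Flow direction (−∇h) has components (+0.01230 E, -0.01366 N).
Azimuth = atan2(E, N) = atan2(+0.01230, -0.01366) = 138.0° ≈ 138°.

138°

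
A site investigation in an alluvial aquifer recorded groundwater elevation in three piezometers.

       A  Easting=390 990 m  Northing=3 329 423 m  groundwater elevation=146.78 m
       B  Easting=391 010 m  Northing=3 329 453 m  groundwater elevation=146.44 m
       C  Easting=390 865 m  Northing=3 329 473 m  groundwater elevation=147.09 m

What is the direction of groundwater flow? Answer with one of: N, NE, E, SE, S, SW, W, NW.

NE

With h = a·x + b·y + c and A as origin, the differences give:
  20·a + 30·b = -0.34
  (-125)·a + 50·b = +0.31
Eliminate b (×50 and ×30, subtract): 4750·a = -26.300 → a = ∂h/∂x = -0.005537
Back-substitute: b = ∂h/∂y = -0.007642.
Flow = −∇h = (+0.005537 east, +0.007642 north), which points northeast.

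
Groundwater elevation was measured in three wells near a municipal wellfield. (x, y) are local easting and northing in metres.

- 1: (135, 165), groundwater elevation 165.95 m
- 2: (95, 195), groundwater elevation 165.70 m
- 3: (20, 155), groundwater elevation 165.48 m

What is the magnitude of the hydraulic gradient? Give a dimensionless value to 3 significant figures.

0.00503

Taking 1 as reference: 2−1 = (-40, 30, -0.25); 3−1 = (-115, -10, -0.47).
Determinant of the coordinate differences = (-40)·(-10) − (-115)·30 = 3850.
∂h/∂x = [(-0.25)·(-10) − (-0.47)·30] / 3850 = +0.004312
∂h/∂y = [(-40)·(-0.47) − (-115)·(-0.25)] / 3850 = -0.002584
|∇h| = √(0.004312² + -0.002584²) = 0.005027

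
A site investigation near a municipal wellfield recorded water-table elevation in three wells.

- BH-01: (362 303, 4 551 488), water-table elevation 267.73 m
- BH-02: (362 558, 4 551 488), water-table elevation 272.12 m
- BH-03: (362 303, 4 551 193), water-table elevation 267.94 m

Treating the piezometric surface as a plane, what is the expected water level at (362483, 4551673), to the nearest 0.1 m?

∂h/∂x = (272.12 − 267.73) / (362558 − 362303) = +0.01722
∂h/∂y = (267.94 − 267.73) / (4551193 − 4551488) = -0.0007119
h(362483, 4551673) = 267.73 + (+0.01722)·(180) + (-0.0007119)·(185) = 267.73 +3.099 -0.132 = 270.697 m.

270.7 m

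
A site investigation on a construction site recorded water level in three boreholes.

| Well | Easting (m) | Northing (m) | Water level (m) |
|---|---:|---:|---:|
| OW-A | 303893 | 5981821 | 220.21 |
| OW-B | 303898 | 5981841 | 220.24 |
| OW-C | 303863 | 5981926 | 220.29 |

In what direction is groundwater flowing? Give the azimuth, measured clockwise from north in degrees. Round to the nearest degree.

230°

Differences from OW-A: to OW-B (Δx, Δy, Δh) = (5, 20, +0.03); to OW-C = (-30, 105, +0.08).
Solve a·Δx + b·Δy = Δh: det = 5·105 − (-30)·20 = 1125.
∂h/∂x = [(+0.03)·105 − (+0.08)·20] / 1125 = +0.001378
∂h/∂y = [5·(+0.08) − (-30)·(+0.03)] / 1125 = +0.001156
Flow direction (−∇h) has components (-0.001378 E, -0.001156 N).
Azimuth = atan2(E, N) = atan2(-0.001378, -0.001156) = 230.0° ≈ 230°.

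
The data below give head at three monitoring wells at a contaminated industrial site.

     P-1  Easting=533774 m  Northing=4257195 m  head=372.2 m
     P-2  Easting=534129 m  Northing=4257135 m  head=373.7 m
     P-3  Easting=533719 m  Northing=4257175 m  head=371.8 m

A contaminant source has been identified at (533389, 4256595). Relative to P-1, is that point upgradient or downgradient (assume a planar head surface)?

downgradient

With h = a·x + b·y + c and P-1 as origin, the differences give:
  355·a + (-60)·b = +1.5
  (-55)·a + (-20)·b = -0.4
Eliminate b (×(-20) and ×(-60), subtract): -10400·a = -54.00 → a = ∂h/∂x = +0.005192
Back-substitute: b = ∂h/∂y = +0.005721.
Head at (533389, 4256595) = 372.2 + (+0.005192)·(-385) + (+0.005721)·(-600) = 366.77 m.
That is lower than the 372.2 m at P-1, so the point is downgradient.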